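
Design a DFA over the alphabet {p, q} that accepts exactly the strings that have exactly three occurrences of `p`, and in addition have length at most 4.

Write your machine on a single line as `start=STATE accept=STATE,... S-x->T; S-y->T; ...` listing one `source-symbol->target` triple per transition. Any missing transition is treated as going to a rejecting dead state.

Handle the two conditions separately and then intersect. The first has 5 states tracking the count of `p`s, saturating at 4; the second has 6 states tracking the input length, saturating at 5. A product state is a pair (one from each), accepting exactly when both do. After merging equivalent states the machine shrinks.
        p   q  
>  s0   s1  s2 
   s1   s3  s4 
   s2   s4  s5 
   s3   s6  s7 
   s4   s7  s5 
   s5   s5  s5 
 * s6   s5  s8 
   s7   s8  s5 
 * s8   s5  s5 
(> = start, * = accepting)

start=s0; accept=s6,s8; s0-p->s1; s0-q->s2; s1-p->s3; s1-q->s4; s2-p->s4; s2-q->s5; s3-p->s6; s3-q->s7; s4-p->s7; s4-q->s5; s5-p->s5; s5-q->s5; s6-p->s5; s6-q->s8; s7-p->s8; s7-q->s5; s8-p->s5; s8-q->s5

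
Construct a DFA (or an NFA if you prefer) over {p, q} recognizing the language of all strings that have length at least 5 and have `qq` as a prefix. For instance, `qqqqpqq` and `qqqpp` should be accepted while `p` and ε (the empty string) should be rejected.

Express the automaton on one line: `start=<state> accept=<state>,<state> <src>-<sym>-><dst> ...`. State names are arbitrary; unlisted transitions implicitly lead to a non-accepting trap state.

Run two small machines in parallel and take their product. One (7 states) tracks the input length, saturating at 6; the other (4 states) tracks whether the input so far still matches the prefix `qq`. Each combined state is a pair, one component from each; accept when both components accept. After merging equivalent states the machine shrinks.
With 7 states:
       p  q 
>  A   B  C 
   B   B  B 
   C   B  D 
   D   E  E 
   E   F  F 
   F   G  G 
 * G   G  G 
(> = start, * = accepting)

start=A accept=G A-p->B A-q->C B-p->B B-q->B C-p->B C-q->D D-p->E D-q->E E-p->F E-q->F F-p->G F-q->G G-p->G G-q->G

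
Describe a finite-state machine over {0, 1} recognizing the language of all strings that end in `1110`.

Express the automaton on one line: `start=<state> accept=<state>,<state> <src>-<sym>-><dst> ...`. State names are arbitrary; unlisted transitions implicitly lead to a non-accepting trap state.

Let each state record the length of the longest suffix of the input read so far that is also a prefix of `1110`. s1 means the last symbol is `1`; s2 means the last 2 symbols are `11`; s3 means the last 3 symbols are `111`; s4 means the last 4 symbols are `1110`. Accept only at s4, where the string currently ends in `1110`.
        0   1  
>  s0   s0  s1 
   s1   s0  s2 
   s2   s0  s3 
   s3   s4  s3 
 * s4   s0  s1 
(> = start, * = accepting)

start=s0 accept=s4 s0-0->s0 s0-1->s1 s1-0->s0 s1-1->s2 s2-0->s0 s2-1->s3 s3-0->s4 s3-1->s3 s4-0->s0 s4-1->s1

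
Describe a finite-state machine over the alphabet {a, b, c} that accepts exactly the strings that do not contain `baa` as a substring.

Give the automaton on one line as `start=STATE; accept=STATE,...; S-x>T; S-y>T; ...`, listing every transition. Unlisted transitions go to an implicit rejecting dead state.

start=q0; accept=q0,q1,q2; q0-a>q0; q0-b>q1; q0-c>q0; q1-a>q2; q1-b>q1; q1-c>q0; q2-a>q3; q2-b>q1; q2-c>q0; q3-a>q3; q3-b>q3; q3-c>q3

This is the complement of 'contains `baa`'. Use the same substring-matching states — q0 through q3 holding how much of `baa` has just been matched — but flip the accepting set: everything except the trap q3 accepts.
A 4-state machine:
        a   b   c  
>* q0   q0  q1  q0 
 * q1   q2  q1  q0 
 * q2   q3  q1  q0 
   q3   q3  q3  q3 
(> = start, * = accepting)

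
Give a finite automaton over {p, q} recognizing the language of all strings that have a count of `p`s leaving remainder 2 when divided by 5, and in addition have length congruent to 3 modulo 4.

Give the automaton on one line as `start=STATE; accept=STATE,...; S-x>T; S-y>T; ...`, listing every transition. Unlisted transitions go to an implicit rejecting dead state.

Build one automaton per condition and run them in lockstep. The first has 5 states tracking the count of `p`s modulo 5; the second has 4 states tracking the input length modulo 4. A product state is a pair (one from each), accepting exactly when both do.
With 20 states:
          p    q  
>  s0     s1   s2 
   s1     s3   s4 
   s2     s4   s5 
   s3     s6   s7 
   s4     s7   s8 
   s5     s8   s9 
   s6    s10  s11 
 * s7    s11  s12 
   s8    s12  s13 
   s9    s13   s0 
   s10    s2  s14 
   s11   s14  s15 
   s12   s15  s16 
   s13   s16   s1 
   s14    s5  s17 
   s15   s17  s18 
   s16   s18   s3 
   s17    s9  s19 
   s18   s19   s6 
   s19    s0  s10 
(> = start, * = accepting)

start=s0; accept=s7; s0-p>s1; s0-q>s2; s1-p>s3; s1-q>s4; s2-p>s4; s2-q>s5; s3-p>s6; s3-q>s7; s4-p>s7; s4-q>s8; s5-p>s8; s5-q>s9; s6-p>s10; s6-q>s11; s7-p>s11; s7-q>s12; s8-p>s12; s8-q>s13; s9-p>s13; s9-q>s0; s10-p>s2; s10-q>s14; s11-p>s14; s11-q>s15; s12-p>s15; s12-q>s16; s13-p>s16; s13-q>s1; s14-p>s5; s14-q>s17; s15-p>s17; s15-q>s18; s16-p>s18; s16-q>s3; s17-p>s9; s17-q>s19; s18-p>s19; s18-q>s6; s19-p>s0; s19-q>s10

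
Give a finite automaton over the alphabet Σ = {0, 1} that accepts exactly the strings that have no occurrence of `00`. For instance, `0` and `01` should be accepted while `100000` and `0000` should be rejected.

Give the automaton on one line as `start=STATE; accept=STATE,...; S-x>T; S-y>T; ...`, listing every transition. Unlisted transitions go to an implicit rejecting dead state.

Track partial matches of the forbidden pattern `00`. State S2 is a dead state reached once `00` has occurred; every other state accepts. S0 means no part of `00` is currently matched.
A 3-state machine:
        0   1  
>* S0   S1  S0 
 * S1   S2  S0 
   S2   S2  S2 
(> = start, * = accepting)

start=S0; accept=S0,S1; S0-0>S1; S0-1>S0; S1-0>S2; S1-1>S0; S2-0>S2; S2-1>S2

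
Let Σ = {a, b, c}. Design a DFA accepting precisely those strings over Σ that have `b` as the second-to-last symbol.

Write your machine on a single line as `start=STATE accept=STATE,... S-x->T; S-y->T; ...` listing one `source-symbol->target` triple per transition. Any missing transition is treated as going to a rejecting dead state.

Because acceptance depends on a position counted from the end, the machine has to buffer the most recent 2 symbols. Make each state the string of the last up-to-2 symbols read; on input `x` shift the window left and append `x`. Accept when the buffered window has length 2 and begins with `b`.
A 13-state machine:
          a    b    c  
>  q0     q1   q2   q3 
   q1     q4   q5   q6 
   q2     q7   q8   q9 
   q3    q10  q11  q12 
   q4     q4   q5   q6 
   q5     q7   q8   q9 
   q6    q10  q11  q12 
 * q7     q4   q5   q6 
 * q8     q7   q8   q9 
 * q9    q10  q11  q12 
   q10    q4   q5   q6 
   q11    q7   q8   q9 
   q12   q10  q11  q12 
(> = start, * = accepting)

start=q0; accept=q7,q8,q9; q0-a->q1; q0-b->q2; q0-c->q3; q1-a->q4; q1-b->q5; q1-c->q6; q2-a->q7; q2-b->q8; q2-c->q9; q3-a->q10; q3-b->q11; q3-c->q12; q4-a->q4; q4-b->q5; q4-c->q6; q5-a->q7; q5-b->q8; q5-c->q9; q6-a->q10; q6-b->q11; q6-c->q12; q7-a->q4; q7-b->q5; q7-c->q6; q8-a->q7; q8-b->q8; q8-c->q9; q9-a->q10; q9-b->q11; q9-c->q12; q10-a->q4; q10-b->q5; q10-c->q6; q11-a->q7; q11-b->q8; q11-c->q9; q12-a->q10; q12-b->q11; q12-c->q12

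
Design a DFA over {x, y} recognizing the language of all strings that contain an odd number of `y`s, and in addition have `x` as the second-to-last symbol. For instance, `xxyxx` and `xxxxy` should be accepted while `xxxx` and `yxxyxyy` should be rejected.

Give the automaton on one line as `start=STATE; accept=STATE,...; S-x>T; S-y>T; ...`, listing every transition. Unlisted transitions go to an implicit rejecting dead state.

start=q0; accept=q4,q7; q0-x>q1; q0-y>q2; q1-x>q3; q1-y>q4; q2-x>q5; q2-y>q6; q3-x>q3; q3-y>q4; q4-x>q5; q4-y>q6; q5-x>q7; q5-y>q8; q6-x>q9; q6-y>q10; q7-x>q7; q7-y>q8; q8-x>q9; q8-y>q10; q9-x>q3; q9-y>q4; q10-x>q5; q10-y>q6

Build one automaton per condition and run them in lockstep. The first has 2 states tracking the count of `y`s modulo 2; the second has 7 states tracking the last 2 symbols read. A product state is a pair (one from each), accepting exactly when both do.
With 11 states:
          x    y  
>  q0     q1   q2 
   q1     q3   q4 
   q2     q5   q6 
   q3     q3   q4 
 * q4     q5   q6 
   q5     q7   q8 
   q6     q9  q10 
 * q7     q7   q8 
   q8     q9  q10 
   q9     q3   q4 
   q10    q5   q6 
(> = start, * = accepting)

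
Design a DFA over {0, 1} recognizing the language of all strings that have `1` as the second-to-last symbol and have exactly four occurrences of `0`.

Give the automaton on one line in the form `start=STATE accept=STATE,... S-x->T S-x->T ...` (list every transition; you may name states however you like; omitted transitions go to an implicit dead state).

start=q0 accept=q8,q9 q0-0->q1 q0-1->q0 q1-0->q2 q1-1->q1 q2-0->q3 q2-1->q2 q3-0->q4 q3-1->q5 q4-0->q6 q4-1->q7 q5-0->q8 q5-1->q5 q6-0->q6 q6-1->q6 q7-0->q6 q7-1->q9 q8-0->q6 q8-1->q7 q9-0->q6 q9-1->q9

Handle the two conditions separately and then intersect. The first has 7 states tracking the last 2 symbols read; the second has 6 states tracking the count of `0`s, saturating at 5. A product state is a pair (one from each), accepting exactly when both do. Equivalent product states are then merged.
A 10-state machine:
        0   1  
>  q0   q1  q0 
   q1   q2  q1 
   q2   q3  q2 
   q3   q4  q5 
   q4   q6  q7 
   q5   q8  q5 
   q6   q6  q6 
   q7   q6  q9 
 * q8   q6  q7 
 * q9   q6  q9 
(> = start, * = accepting)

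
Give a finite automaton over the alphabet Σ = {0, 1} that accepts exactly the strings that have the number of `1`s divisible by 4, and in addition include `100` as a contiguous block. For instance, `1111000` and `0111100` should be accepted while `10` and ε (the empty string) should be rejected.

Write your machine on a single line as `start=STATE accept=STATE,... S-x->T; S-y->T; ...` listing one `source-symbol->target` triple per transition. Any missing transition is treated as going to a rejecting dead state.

start=q0; accept=q12; q0-0->q0; q0-1->q1; q1-0->q2; q1-1->q3; q2-0->q4; q2-1->q3; q3-0->q5; q3-1->q6; q4-0->q4; q4-1->q7; q5-0->q7; q5-1->q6; q6-0->q8; q6-1->q9; q7-0->q7; q7-1->q10; q8-0->q10; q8-1->q9; q9-0->q11; q9-1->q1; q10-0->q10; q10-1->q12; q11-0->q12; q11-1->q1; q12-0->q12; q12-1->q4

Handle the two conditions separately and then intersect. The first has 4 states tracking the count of `1`s modulo 4; the second has 4 states tracking whether and how much of `100` has been seen. A product state is a pair (one from each), accepting exactly when both do.
13 states suffice.
          0    1  
>  q0     q0   q1 
   q1     q2   q3 
   q2     q4   q3 
   q3     q5   q6 
   q4     q4   q7 
   q5     q7   q6 
   q6     q8   q9 
   q7     q7  q10 
   q8    q10   q9 
   q9    q11   q1 
   q10   q10  q12 
   q11   q12   q1 
 * q12   q12   q4 
(> = start, * = accepting)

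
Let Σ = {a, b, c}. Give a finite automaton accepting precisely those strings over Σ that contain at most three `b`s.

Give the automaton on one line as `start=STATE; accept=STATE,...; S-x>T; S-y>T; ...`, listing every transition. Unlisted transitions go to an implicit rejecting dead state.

start=q0; accept=q0,q1,q2,q3; q0-a>q0; q0-b>q1; q0-c>q0; q1-a>q1; q1-b>q2; q1-c>q1; q2-a>q2; q2-b>q3; q2-c>q2; q3-a>q3; q3-b>q4; q3-c>q3; q4-a>q4; q4-b>q4; q4-c>q4

Count `b`s, saturating at 4: states q0 through q3 mean 0 through 3 `b`s seen; q4 means more than 3. Each `b` increments (capped at q4); other symbols loop. Accept from {q0, q1, q2, q3}.
5 states suffice.
        a   b   c  
>* q0   q0  q1  q0 
 * q1   q1  q2  q1 
 * q2   q2  q3  q2 
 * q3   q3  q4  q3 
   q4   q4  q4  q4 
(> = start, * = accepting)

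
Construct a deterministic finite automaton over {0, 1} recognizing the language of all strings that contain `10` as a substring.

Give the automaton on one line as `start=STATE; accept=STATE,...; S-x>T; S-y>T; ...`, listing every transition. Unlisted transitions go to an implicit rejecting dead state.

States s0..s1 record the length of the longest prefix of `10` that matches the current input suffix. Reaching s2 means `10` has been seen, and we stay there forever. Accept from s2.
With 3 states:
        0   1  
>  s0   s0  s1 
   s1   s2  s1 
 * s2   s2  s2 
(> = start, * = accepting)

start=s0; accept=s2; s0-0>s0; s0-1>s1; s1-0>s2; s1-1>s1; s2-0>s2; s2-1>s2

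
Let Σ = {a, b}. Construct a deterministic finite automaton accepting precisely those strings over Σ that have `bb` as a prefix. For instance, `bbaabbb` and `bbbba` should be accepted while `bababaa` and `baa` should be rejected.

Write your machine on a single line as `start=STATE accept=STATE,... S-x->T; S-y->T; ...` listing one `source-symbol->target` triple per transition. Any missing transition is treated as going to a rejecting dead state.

start=q0; accept=q2; q0-a->q3; q0-b->q1; q1-a->q3; q1-b->q2; q2-a->q2; q2-b->q2; q3-a->q3; q3-b->q3

Check the first 2 symbols one by one: q0 through q1 record how many have matched `bb` so far; any wrong symbol goes to the dead state q3. After all 2 match we enter the accepting sink q2.
4 states suffice.
        a   b  
>  q0   q3  q1 
   q1   q3  q2 
 * q2   q2  q2 
   q3   q3  q3 
(> = start, * = accepting)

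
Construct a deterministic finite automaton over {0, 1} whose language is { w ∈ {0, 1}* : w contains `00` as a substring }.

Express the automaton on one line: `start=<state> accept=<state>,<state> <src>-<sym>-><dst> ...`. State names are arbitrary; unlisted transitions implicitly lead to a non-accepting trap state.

start=A accept=C A-0->B A-1->A B-0->C B-1->A C-0->C C-1->C

States A..B record the length of the longest prefix of `00` that matches the current input suffix. Reaching C means `00` has been seen, and we stay there forever. Accept from C.
With 3 states:
       0  1 
>  A   B  A 
   B   C  A 
 * C   C  C 
(> = start, * = accepting)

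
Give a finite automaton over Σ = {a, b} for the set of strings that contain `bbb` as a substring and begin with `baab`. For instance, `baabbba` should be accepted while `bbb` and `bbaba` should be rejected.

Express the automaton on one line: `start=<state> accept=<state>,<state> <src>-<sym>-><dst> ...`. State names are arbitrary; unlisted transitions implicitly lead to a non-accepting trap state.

start=q0 accept=q8 q0-a->q1 q0-b->q2 q1-a->q1 q1-b->q1 q2-a->q3 q2-b->q1 q3-a->q4 q3-b->q1 q4-a->q1 q4-b->q5 q5-a->q6 q5-b->q7 q6-a->q6 q6-b->q5 q7-a->q6 q7-b->q8 q8-a->q8 q8-b->q8

Run two small machines in parallel and take their product. One (4 states) tracks whether and how much of `bbb` has been seen; the other (6 states) tracks whether the input so far still matches the prefix `baab`. Each combined state is a pair, one component from each; accept when both components accept. Minimizing collapses redundant product states.
With 9 states:
        a   b  
>  q0   q1  q2 
   q1   q1  q1 
   q2   q3  q1 
   q3   q4  q1 
   q4   q1  q5 
   q5   q6  q7 
   q6   q6  q5 
   q7   q6  q8 
 * q8   q8  q8 
(> = start, * = accepting)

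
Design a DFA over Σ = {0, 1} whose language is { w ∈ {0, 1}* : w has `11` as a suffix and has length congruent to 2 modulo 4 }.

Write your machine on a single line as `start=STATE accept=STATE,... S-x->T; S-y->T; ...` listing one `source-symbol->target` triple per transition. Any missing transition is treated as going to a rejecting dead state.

Run two small machines in parallel and take their product. One (3 states) tracks how much of the suffix `11` has currently been matched; the other (4 states) tracks the input length modulo 4. Each combined state is a pair, one component from each; accept when both components accept. After merging equivalent states the machine shrinks.
With 6 states:
        0   1  
>  S0   S1  S2 
   S1   S3  S3 
   S2   S3  S4 
   S3   S5  S5 
 * S4   S5  S5 
   S5   S0  S0 
(> = start, * = accepting)

start=S0; accept=S4; S0-0->S1; S0-1->S2; S1-0->S3; S1-1->S3; S2-0->S3; S2-1->S4; S3-0->S5; S3-1->S5; S4-0->S5; S4-1->S5; S5-0->S0; S5-1->S0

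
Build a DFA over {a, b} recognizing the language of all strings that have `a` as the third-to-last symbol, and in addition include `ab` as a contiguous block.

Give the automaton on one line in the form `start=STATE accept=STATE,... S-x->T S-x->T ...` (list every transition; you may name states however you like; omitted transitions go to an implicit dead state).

start=q0 accept=q4,q5,q6,q10 q0-a->q1 q0-b->q0 q1-a->q2 q1-b->q3 q2-a->q2 q2-b->q4 q3-a->q5 q3-b->q6 q4-a->q5 q4-b->q6 q5-a->q7 q5-b->q3 q6-a->q8 q6-b->q9 q7-a->q10 q7-b->q4 q8-a->q7 q8-b->q3 q9-a->q8 q9-b->q9 q10-a->q10 q10-b->q4

Run two small machines in parallel and take their product. One (15 states) tracks the last 3 symbols read; the other (3 states) tracks whether and how much of `ab` has been seen. Each combined state is a pair, one component from each; accept when both components accept. Minimizing collapses redundant product states.
11 states suffice.
          a    b  
>  q0     q1   q0 
   q1     q2   q3 
   q2     q2   q4 
   q3     q5   q6 
 * q4     q5   q6 
 * q5     q7   q3 
 * q6     q8   q9 
   q7    q10   q4 
   q8     q7   q3 
   q9     q8   q9 
 * q10   q10   q4 
(> = start, * = accepting)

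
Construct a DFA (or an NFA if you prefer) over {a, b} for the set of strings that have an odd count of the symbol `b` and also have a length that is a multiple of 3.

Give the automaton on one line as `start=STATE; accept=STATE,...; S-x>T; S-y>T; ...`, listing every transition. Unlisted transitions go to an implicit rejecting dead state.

Handle the two conditions separately and then intersect. The first has 2 states tracking the count of `b`s modulo 2; the second has 3 states tracking the input length modulo 3. A product state is a pair (one from each), accepting exactly when both do.
With 6 states:
        a   b  
>  s0   s1  s2 
   s1   s3  s4 
   s2   s4  s3 
   s3   s0  s5 
   s4   s5  s0 
 * s5   s2  s1 
(> = start, * = accepting)

start=s0; accept=s5; s0-a>s1; s0-b>s2; s1-a>s3; s1-b>s4; s2-a>s4; s2-b>s3; s3-a>s0; s3-b>s5; s4-a>s5; s4-b>s0; s5-a>s2; s5-b>s1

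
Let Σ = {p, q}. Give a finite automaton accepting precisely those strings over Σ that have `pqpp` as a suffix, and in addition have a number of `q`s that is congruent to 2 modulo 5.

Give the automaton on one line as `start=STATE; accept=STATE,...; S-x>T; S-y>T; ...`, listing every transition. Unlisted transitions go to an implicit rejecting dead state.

Handle the two conditions separately and then intersect. One (5 states) tracks how much of the suffix `pqpp` has currently been matched; the other (5 states) tracks the count of `q`s modulo 5. Each combined state is a pair, one component from each; accept when both components accept. Minimizing collapses redundant product states.
A 9-state machine:
        p   q  
>  s0   s0  s1 
   s1   s2  s3 
   s2   s2  s4 
   s3   s3  s5 
   s4   s6  s5 
   s5   s5  s7 
   s6   s8  s5 
   s7   s7  s0 
 * s8   s3  s5 
(> = start, * = accepting)

start=s0; accept=s8; s0-p>s0; s0-q>s1; s1-p>s2; s1-q>s3; s2-p>s2; s2-q>s4; s3-p>s3; s3-q>s5; s4-p>s6; s4-q>s5; s5-p>s5; s5-q>s7; s6-p>s8; s6-q>s5; s7-p>s7; s7-q>s0; s8-p>s3; s8-q>s5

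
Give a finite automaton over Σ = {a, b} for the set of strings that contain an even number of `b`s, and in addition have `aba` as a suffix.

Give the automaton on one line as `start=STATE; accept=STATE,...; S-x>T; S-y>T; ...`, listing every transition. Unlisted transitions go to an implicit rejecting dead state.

start=s0; accept=s4; s0-a>s0; s0-b>s1; s1-a>s2; s1-b>s0; s2-a>s2; s2-b>s3; s3-a>s4; s3-b>s1; s4-a>s0; s4-b>s1

Handle the two conditions separately and then intersect. One (2 states) tracks the count of `b`s modulo 2; the other (4 states) tracks how much of the suffix `aba` has currently been matched. Each combined state is a pair, one component from each; accept when both components accept. After merging equivalent states the machine shrinks.
With 5 states:
        a   b  
>  s0   s0  s1 
   s1   s2  s0 
   s2   s2  s3 
   s3   s4  s1 
 * s4   s0  s1 
(> = start, * = accepting)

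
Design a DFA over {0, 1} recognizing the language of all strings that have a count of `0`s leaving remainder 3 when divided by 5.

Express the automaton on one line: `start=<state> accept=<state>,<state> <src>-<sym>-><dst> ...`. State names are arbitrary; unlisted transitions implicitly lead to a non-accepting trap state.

The only thing that matters is how many `0`s have appeared, reduced mod 5. Use one state per residue: s0 for 0, …, s4 for 4. Reading `0` moves to the next residue; anything else stays put. s3 is accepting.
With 5 states:
        0   1  
>  s0   s1  s0 
   s1   s2  s1 
   s2   s3  s2 
 * s3   s4  s3 
   s4   s0  s4 
(> = start, * = accepting)

start=s0 accept=s3 s0-0->s1 s0-1->s0 s1-0->s2 s1-1->s1 s2-0->s3 s2-1->s2 s3-0->s4 s3-1->s3 s4-0->s0 s4-1->s4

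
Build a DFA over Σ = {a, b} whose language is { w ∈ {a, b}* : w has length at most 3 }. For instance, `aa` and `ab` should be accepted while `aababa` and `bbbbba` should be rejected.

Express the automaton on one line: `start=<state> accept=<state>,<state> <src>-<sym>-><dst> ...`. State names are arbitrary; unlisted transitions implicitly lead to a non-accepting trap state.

Count input length up to 4: every symbol moves from S0 toward S4, which means 'more than 3' and absorbs. Accept from {S0, S1, S2, S3}.
A 5-state machine:
        a   b  
>* S0   S1  S1 
 * S1   S2  S2 
 * S2   S3  S3 
 * S3   S4  S4 
   S4   S4  S4 
(> = start, * = accepting)

start=S0 accept=S0,S1,S2,S3 S0-a->S1 S0-b->S1 S1-a->S2 S1-b->S2 S2-a->S3 S2-b->S3 S3-a->S4 S3-b->S4 S4-a->S4 S4-b->S4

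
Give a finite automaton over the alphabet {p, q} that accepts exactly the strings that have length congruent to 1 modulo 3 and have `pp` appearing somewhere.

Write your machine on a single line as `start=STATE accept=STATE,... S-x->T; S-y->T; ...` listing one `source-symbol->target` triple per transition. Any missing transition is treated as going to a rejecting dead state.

start=A; accept=I; A-p->B; A-q->C; B-p->D; B-q->E; C-p->F; C-q->E; D-p->G; D-q->G; E-p->H; E-q->A; F-p->G; F-q->A; G-p->I; G-q->I; H-p->I; H-q->C; I-p->D; I-q->D

Run two small machines in parallel and take their product. One (3 states) tracks the input length modulo 3; the other (3 states) tracks whether and how much of `pp` has been seen. Each combined state is a pair, one component from each; accept when both components accept.
With 9 states:
       p  q 
>  A   B  C 
   B   D  E 
   C   F  E 
   D   G  G 
   E   H  A 
   F   G  A 
   G   I  I 
   H   I  C 
 * I   D  D 
(> = start, * = accepting)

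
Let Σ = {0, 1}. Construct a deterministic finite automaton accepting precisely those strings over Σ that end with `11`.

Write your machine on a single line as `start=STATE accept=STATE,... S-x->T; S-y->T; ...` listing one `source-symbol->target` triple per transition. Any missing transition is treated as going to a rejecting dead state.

Let each state record the length of the longest suffix of the input read so far that is also a prefix of `11`. s1 means the last symbol is `1`; s2 means the last 2 symbols are `11`. Accept only at s2, where the string currently ends in `11`.
        0   1  
>  s0   s0  s1 
   s1   s0  s2 
 * s2   s0  s2 
(> = start, * = accepting)

start=s0; accept=s2; s0-0->s0; s0-1->s1; s1-0->s0; s1-1->s2; s2-0->s0; s2-1->s2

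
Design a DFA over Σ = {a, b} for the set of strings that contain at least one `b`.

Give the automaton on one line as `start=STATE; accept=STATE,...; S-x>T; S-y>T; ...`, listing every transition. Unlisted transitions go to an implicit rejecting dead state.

start=q0; accept=q1,q2; q0-a>q0; q0-b>q1; q1-a>q1; q1-b>q2; q2-a>q2; q2-b>q2

Only the number of `b`s matters, and only up to 2. Make a chain q0 → q1 → q2 advanced by each `b` (with q2 absorbing); every other symbol self-loops. The accepting set is {q1, q2}.
With 3 states:
        a   b  
>  q0   q0  q1 
 * q1   q1  q2 
 * q2   q2  q2 
(> = start, * = accepting)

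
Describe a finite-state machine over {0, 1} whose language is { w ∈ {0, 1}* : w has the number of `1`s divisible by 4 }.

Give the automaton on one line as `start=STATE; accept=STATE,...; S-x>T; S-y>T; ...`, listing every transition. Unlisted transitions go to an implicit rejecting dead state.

Keep the running count of `1`s modulo 4: each `1` advances along the cycle s0 → s1 → s2 → s3 → s0 while other symbols loop. Accept at s0.
        0   1  
>* s0   s0  s1 
   s1   s1  s2 
   s2   s2  s3 
   s3   s3  s0 
(> = start, * = accepting)

start=s0; accept=s0; s0-0>s0; s0-1>s1; s1-0>s1; s1-1>s2; s2-0>s2; s2-1>s3; s3-0>s3; s3-1>s0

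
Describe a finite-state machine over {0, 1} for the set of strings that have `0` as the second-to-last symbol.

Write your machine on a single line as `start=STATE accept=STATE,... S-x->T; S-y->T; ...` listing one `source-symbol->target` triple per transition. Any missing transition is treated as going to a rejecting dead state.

A DFA must remember the last 2 symbols (since which symbol is second-to-last isn't known until the input ends). Use one state per possible window of the last ≤2 symbols; accept from those whose window starts with `0`.
7 states suffice.
        0   1  
>  q0   q1  q2 
   q1   q3  q4 
   q2   q5  q6 
 * q3   q3  q4 
 * q4   q5  q6 
   q5   q3  q4 
   q6   q5  q6 
(> = start, * = accepting)

start=q0; accept=q3,q4; q0-0->q1; q0-1->q2; q1-0->q3; q1-1->q4; q2-0->q5; q2-1->q6; q3-0->q3; q3-1->q4; q4-0->q5; q4-1->q6; q5-0->q3; q5-1->q4; q6-0->q5; q6-1->q6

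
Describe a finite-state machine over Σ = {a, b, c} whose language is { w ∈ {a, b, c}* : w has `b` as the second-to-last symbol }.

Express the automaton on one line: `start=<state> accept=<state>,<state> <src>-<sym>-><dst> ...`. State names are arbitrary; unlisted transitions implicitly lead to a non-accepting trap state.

start=s0 accept=s7,s8,s9 s0-a->s1 s0-b->s2 s0-c->s3 s1-a->s4 s1-b->s5 s1-c->s6 s2-a->s7 s2-b->s8 s2-c->s9 s3-a->s10 s3-b->s11 s3-c->s12 s4-a->s4 s4-b->s5 s4-c->s6 s5-a->s7 s5-b->s8 s5-c->s9 s6-a->s10 s6-b->s11 s6-c->s12 s7-a->s4 s7-b->s5 s7-c->s6 s8-a->s7 s8-b->s8 s8-c->s9 s9-a->s10 s9-b->s11 s9-c->s12 s10-a->s4 s10-b->s5 s10-c->s6 s11-a->s7 s11-b->s8 s11-c->s9 s12-a->s10 s12-b->s11 s12-c->s12

Because acceptance depends on a position counted from the end, the machine has to buffer the most recent 2 symbols. Make each state the string of the last up-to-2 symbols read; on input `x` shift the window left and append `x`. Accept when the buffered window has length 2 and begins with `b`.
13 states suffice.
          a    b    c  
>  s0     s1   s2   s3 
   s1     s4   s5   s6 
   s2     s7   s8   s9 
   s3    s10  s11  s12 
   s4     s4   s5   s6 
   s5     s7   s8   s9 
   s6    s10  s11  s12 
 * s7     s4   s5   s6 
 * s8     s7   s8   s9 
 * s9    s10  s11  s12 
   s10    s4   s5   s6 
   s11    s7   s8   s9 
   s12   s10  s11  s12 
(> = start, * = accepting)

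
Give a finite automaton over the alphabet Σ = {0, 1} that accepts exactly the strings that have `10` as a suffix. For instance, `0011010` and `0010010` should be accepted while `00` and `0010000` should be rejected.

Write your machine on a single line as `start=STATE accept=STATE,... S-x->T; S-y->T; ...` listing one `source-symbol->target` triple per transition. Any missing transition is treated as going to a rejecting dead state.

start=q0; accept=q2; q0-0->q0; q0-1->q1; q1-0->q2; q1-1->q1; q2-0->q0; q2-1->q1

Let each state record the length of the longest suffix of the input read so far that is also a prefix of `10`. q1 means the last symbol is `1`; q2 means the last 2 symbols are `10`. Accept only at q2, where the string currently ends in `10`.
        0   1  
>  q0   q0  q1 
   q1   q2  q1 
 * q2   q0  q1 
(> = start, * = accepting)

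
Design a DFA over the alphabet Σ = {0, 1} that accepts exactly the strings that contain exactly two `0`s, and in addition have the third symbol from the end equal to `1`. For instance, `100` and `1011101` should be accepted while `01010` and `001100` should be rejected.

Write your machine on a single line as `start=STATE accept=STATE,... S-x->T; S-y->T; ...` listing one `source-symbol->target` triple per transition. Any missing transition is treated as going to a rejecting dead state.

Build one automaton per condition and run them in lockstep. The first has 4 states tracking the count of `0`s, saturating at 3; the second has 15 states tracking the last 3 symbols read. A product state is a pair (one from each), accepting exactly when both do. Minimizing collapses redundant product states.
With 15 states:
       0  1 
>  A   B  C 
   B   D  E 
   C   F  C 
   D   G  H 
   E   I  J 
   F   K  E 
   G   G  G 
   H   G  L 
   I   G  M 
   J   N  J 
 * K   G  H 
   L   G  O 
 * M   G  L 
 * N   G  M 
 * O   G  O 
(> = start, * = accepting)

start=A; accept=K,M,N,O; A-0->B; A-1->C; B-0->D; B-1->E; C-0->F; C-1->C; D-0->G; D-1->H; E-0->I; E-1->J; F-0->K; F-1->E; G-0->G; G-1->G; H-0->G; H-1->L; I-0->G; I-1->M; J-0->N; J-1->J; K-0->G; K-1->H; L-0->G; L-1->O; M-0->G; M-1->L; N-0->G; N-1->M; O-0->G; O-1->O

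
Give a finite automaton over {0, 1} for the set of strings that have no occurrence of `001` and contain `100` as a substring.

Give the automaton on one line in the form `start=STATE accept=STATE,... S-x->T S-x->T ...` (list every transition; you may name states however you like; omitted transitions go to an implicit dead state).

Build one automaton per condition and run them in lockstep. The first has 4 states tracking partial matches of the forbidden pattern `001`; the second has 4 states tracking whether and how much of `100` has been seen. A product state is a pair (one from each), accepting exactly when both do.
        0   1  
>  q0   q1  q2 
   q1   q3  q2 
   q2   q4  q2 
   q3   q3  q5 
   q4   q6  q2 
   q5   q7  q5 
 * q6   q6  q8 
   q7   q8  q5 
   q8   q8  q8 
(> = start, * = accepting)

start=q0 accept=q6 q0-0->q1 q0-1->q2 q1-0->q3 q1-1->q2 q2-0->q4 q2-1->q2 q3-0->q3 q3-1->q5 q4-0->q6 q4-1->q2 q5-0->q7 q5-1->q5 q6-0->q6 q6-1->q8 q7-0->q8 q7-1->q5 q8-0->q8 q8-1->q8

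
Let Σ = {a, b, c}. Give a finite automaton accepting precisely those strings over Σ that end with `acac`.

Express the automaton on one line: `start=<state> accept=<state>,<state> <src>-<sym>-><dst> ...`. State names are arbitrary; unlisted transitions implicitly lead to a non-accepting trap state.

Remember how much of `acac` the current input suffix matches. State S0 means no match yet; S1 means the last symbol is `a`; S2 means the last 2 symbols are `ac`; S3 means the last 3 symbols are `aca`; S4 means the last 4 symbols are `acac`. Only S4 accepts. On a mismatch, fall back to the longest proper suffix that is still a prefix of `acac`.
With 5 states:
        a   b   c  
>  S0   S1  S0  S0 
   S1   S1  S0  S2 
   S2   S3  S0  S0 
   S3   S1  S0  S4 
 * S4   S3  S0  S0 
(> = start, * = accepting)

start=S0 accept=S4 S0-a->S1 S0-b->S0 S0-c->S0 S1-a->S1 S1-b->S0 S1-c->S2 S2-a->S3 S2-b->S0 S2-c->S0 S3-a->S1 S3-b->S0 S3-c->S4 S4-a->S3 S4-b->S0 S4-c->S0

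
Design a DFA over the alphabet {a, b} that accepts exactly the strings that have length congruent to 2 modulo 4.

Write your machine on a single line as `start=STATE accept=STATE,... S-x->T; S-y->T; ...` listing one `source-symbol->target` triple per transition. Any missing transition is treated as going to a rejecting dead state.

Only the length mod 4 matters, so use a 4-cycle: from any state, every input symbol moves to the next state, wrapping s3 back to s0. Mark s2 accepting.
4 states suffice.
        a   b  
>  s0   s1  s1 
   s1   s2  s2 
 * s2   s3  s3 
   s3   s0  s0 
(> = start, * = accepting)

start=s0; accept=s2; s0-a->s1; s0-b->s1; s1-a->s2; s1-b->s2; s2-a->s3; s2-b->s3; s3-a->s0; s3-b->s0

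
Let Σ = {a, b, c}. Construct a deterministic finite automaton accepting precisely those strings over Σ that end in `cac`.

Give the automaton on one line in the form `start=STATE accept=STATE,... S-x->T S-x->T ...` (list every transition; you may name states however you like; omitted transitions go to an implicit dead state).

Remember how much of `cac` the current input suffix matches. State s0 means no match yet; s1 means the last symbol is `c`; s2 means the last 2 symbols are `ca`; s3 means the last 3 symbols are `cac`. Only s3 accepts. On a mismatch, fall back to the longest proper suffix that is still a prefix of `cac`.
A 4-state machine:
        a   b   c  
>  s0   s0  s0  s1 
   s1   s2  s0  s1 
   s2   s0  s0  s3 
 * s3   s2  s0  s1 
(> = start, * = accepting)

start=s0 accept=s3 s0-a->s0 s0-b->s0 s0-c->s1 s1-a->s2 s1-b->s0 s1-c->s1 s2-a->s0 s2-b->s0 s2-c->s3 s3-a->s2 s3-b->s0 s3-c->s1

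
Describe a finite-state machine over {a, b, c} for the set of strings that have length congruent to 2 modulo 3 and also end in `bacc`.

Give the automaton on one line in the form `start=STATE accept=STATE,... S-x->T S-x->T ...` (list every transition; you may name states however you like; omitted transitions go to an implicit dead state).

start=q0 accept=q6 q0-a->q1 q0-b->q1 q0-c->q1 q1-a->q2 q1-b->q3 q1-c->q2 q2-a->q0 q2-b->q0 q2-c->q0 q3-a->q4 q3-b->q0 q3-c->q0 q4-a->q1 q4-b->q1 q4-c->q5 q5-a->q2 q5-b->q3 q5-c->q6 q6-a->q0 q6-b->q0 q6-c->q0

Handle the two conditions separately and then intersect. One (3 states) tracks the input length modulo 3; the other (5 states) tracks how much of the suffix `bacc` has currently been matched. Each combined state is a pair, one component from each; accept when both components accept. After merging equivalent states the machine shrinks.
7 states suffice.
        a   b   c  
>  q0   q1  q1  q1 
   q1   q2  q3  q2 
   q2   q0  q0  q0 
   q3   q4  q0  q0 
   q4   q1  q1  q5 
   q5   q2  q3  q6 
 * q6   q0  q0  q0 
(> = start, * = accepting)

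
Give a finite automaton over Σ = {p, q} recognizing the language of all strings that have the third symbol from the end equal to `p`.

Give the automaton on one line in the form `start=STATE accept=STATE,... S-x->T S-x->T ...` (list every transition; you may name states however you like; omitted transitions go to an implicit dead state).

start=A accept=H,I,J,K A-p->B A-q->C B-p->D B-q->E C-p->F C-q->G D-p->H D-q->I E-p->J E-q->K F-p->L F-q->M G-p->N G-q->O H-p->H H-q->I I-p->J I-q->K J-p->L J-q->M K-p->N K-q->O L-p->H L-q->I M-p->J M-q->K N-p->L N-q->M O-p->N O-q->O

Because acceptance depends on a position counted from the end, the machine has to buffer the most recent 3 symbols. Make each state the string of the last up-to-3 symbols read; on input `x` shift the window left and append `x`. Accept when the buffered window has length 3 and begins with `p`.
       p  q 
>  A   B  C 
   B   D  E 
   C   F  G 
   D   H  I 
   E   J  K 
   F   L  M 
   G   N  O 
 * H   H  I 
 * I   J  K 
 * J   L  M 
 * K   N  O 
   L   H  I 
   M   J  K 
   N   L  M 
   O   N  O 
(> = start, * = accepting)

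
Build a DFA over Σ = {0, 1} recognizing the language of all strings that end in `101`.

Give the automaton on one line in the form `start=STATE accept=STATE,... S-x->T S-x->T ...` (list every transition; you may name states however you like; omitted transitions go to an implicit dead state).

Remember how much of `101` the current input suffix matches. State S0 means no match yet; S1 means the last symbol is `1`; S2 means the last 2 symbols are `10`; S3 means the last 3 symbols are `101`. Only S3 accepts. On a mismatch, fall back to the longest proper suffix that is still a prefix of `101`.
With 4 states:
        0   1  
>  S0   S0  S1 
   S1   S2  S1 
   S2   S0  S3 
 * S3   S2  S1 
(> = start, * = accepting)

start=S0 accept=S3 S0-0->S0 S0-1->S1 S1-0->S2 S1-1->S1 S2-0->S0 S2-1->S3 S3-0->S2 S3-1->S1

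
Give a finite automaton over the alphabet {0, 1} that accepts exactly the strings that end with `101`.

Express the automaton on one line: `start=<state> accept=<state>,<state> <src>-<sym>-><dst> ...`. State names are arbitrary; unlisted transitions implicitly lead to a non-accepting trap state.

start=A accept=D A-0->A A-1->B B-0->C B-1->B C-0->A C-1->D D-0->C D-1->B

Let each state record the length of the longest suffix of the input read so far that is also a prefix of `101`. B means the last symbol is `1`; C means the last 2 symbols are `10`; D means the last 3 symbols are `101`. Accept only at D, where the string currently ends in `101`.
       0  1 
>  A   A  B 
   B   C  B 
   C   A  D 
 * D   C  B 
(> = start, * = accepting)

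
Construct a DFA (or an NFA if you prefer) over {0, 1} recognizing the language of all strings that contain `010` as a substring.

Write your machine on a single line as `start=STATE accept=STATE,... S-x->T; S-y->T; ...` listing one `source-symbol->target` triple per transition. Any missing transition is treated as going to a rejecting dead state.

start=s0; accept=s3; s0-0->s1; s0-1->s0; s1-0->s1; s1-1->s2; s2-0->s3; s2-1->s0; s3-0->s3; s3-1->s3

Track how much of `010` has been matched so far: state s0 is no progress, s3 is the absorbing accept state reached once `010` has occurred. Intermediate states record partial matches; on a mismatch, fall back to the longest reusable overlap.
4 states suffice.
        0   1  
>  s0   s1  s0 
   s1   s1  s2 
   s2   s3  s0 
 * s3   s3  s3 
(> = start, * = accepting)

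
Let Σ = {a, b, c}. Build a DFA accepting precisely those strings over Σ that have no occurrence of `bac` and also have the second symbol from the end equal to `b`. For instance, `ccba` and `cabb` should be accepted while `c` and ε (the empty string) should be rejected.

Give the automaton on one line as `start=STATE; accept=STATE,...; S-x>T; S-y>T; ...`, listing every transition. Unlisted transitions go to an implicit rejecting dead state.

start=q0; accept=q2,q3,q4; q0-a>q0; q0-b>q1; q0-c>q0; q1-a>q2; q1-b>q3; q1-c>q4; q2-a>q0; q2-b>q1; q2-c>q5; q3-a>q2; q3-b>q3; q3-c>q4; q4-a>q0; q4-b>q1; q4-c>q0; q5-a>q5; q5-b>q5; q5-c>q5

Build one automaton per condition and run them in lockstep. One (4 states) tracks partial matches of the forbidden pattern `bac`; the other (13 states) tracks the last 2 symbols read. Each combined state is a pair, one component from each; accept when both components accept. Minimizing collapses redundant product states.
A 6-state machine:
        a   b   c  
>  q0   q0  q1  q0 
   q1   q2  q3  q4 
 * q2   q0  q1  q5 
 * q3   q2  q3  q4 
 * q4   q0  q1  q0 
   q5   q5  q5  q5 
(> = start, * = accepting)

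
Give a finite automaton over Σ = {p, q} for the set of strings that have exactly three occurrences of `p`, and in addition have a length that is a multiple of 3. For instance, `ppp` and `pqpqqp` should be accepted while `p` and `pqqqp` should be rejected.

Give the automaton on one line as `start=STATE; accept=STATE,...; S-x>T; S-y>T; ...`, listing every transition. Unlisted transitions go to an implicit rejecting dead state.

start=S0; accept=S6; S0-p>S1; S0-q>S2; S1-p>S3; S1-q>S4; S2-p>S4; S2-q>S5; S3-p>S6; S3-q>S7; S4-p>S7; S4-q>S8; S5-p>S8; S5-q>S0; S6-p>S9; S6-q>S10; S7-p>S10; S7-q>S11; S8-p>S11; S8-q>S1; S9-p>S12; S9-q>S12; S10-p>S12; S10-q>S13; S11-p>S13; S11-q>S3; S12-p>S14; S12-q>S14; S13-p>S14; S13-q>S6; S14-p>S9; S14-q>S9

Build one automaton per condition and run them in lockstep. The first has 5 states tracking the count of `p`s, saturating at 4; the second has 3 states tracking the input length modulo 3. A product state is a pair (one from each), accepting exactly when both do.
With 15 states:
          p    q  
>  S0     S1   S2 
   S1     S3   S4 
   S2     S4   S5 
   S3     S6   S7 
   S4     S7   S8 
   S5     S8   S0 
 * S6     S9  S10 
   S7    S10  S11 
   S8    S11   S1 
   S9    S12  S12 
   S10   S12  S13 
   S11   S13   S3 
   S12   S14  S14 
   S13   S14   S6 
   S14    S9   S9 
(> = start, * = accepting)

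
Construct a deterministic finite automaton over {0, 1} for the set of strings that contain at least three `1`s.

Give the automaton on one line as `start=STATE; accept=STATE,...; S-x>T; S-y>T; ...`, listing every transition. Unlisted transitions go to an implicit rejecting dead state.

start=q0; accept=q3,q4; q0-0>q0; q0-1>q1; q1-0>q1; q1-1>q2; q2-0>q2; q2-1>q3; q3-0>q3; q3-1>q4; q4-0>q4; q4-1>q4

Only the number of `1`s matters, and only up to 4. Make a chain q0 → q1 → q2 → q3 → q4 advanced by each `1` (with q4 absorbing); every other symbol self-loops. The accepting set is {q3, q4}.
With 5 states:
        0   1  
>  q0   q0  q1 
   q1   q1  q2 
   q2   q2  q3 
 * q3   q3  q4 
 * q4   q4  q4 
(> = start, * = accepting)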